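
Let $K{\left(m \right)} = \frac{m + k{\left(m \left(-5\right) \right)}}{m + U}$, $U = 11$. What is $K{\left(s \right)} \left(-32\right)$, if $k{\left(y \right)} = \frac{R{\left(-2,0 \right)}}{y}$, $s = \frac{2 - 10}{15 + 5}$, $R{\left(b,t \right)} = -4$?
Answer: $\frac{384}{53} \approx 7.2453$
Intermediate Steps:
$s = - \frac{2}{5}$ ($s = - \frac{8}{20} = \left(-8\right) \frac{1}{20} = - \frac{2}{5} \approx -0.4$)
$k{\left(y \right)} = - \frac{4}{y}$
$K{\left(m \right)} = \frac{m + \frac{4}{5 m}}{11 + m}$ ($K{\left(m \right)} = \frac{m - \frac{4}{m \left(-5\right)}}{m + 11} = \frac{m - \frac{4}{\left(-5\right) m}}{11 + m} = \frac{m - 4 \left(- \frac{1}{5 m}\right)}{11 + m} = \frac{m + \frac{4}{5 m}}{11 + m}$)
$K{\left(s \right)} \left(-32\right) = \frac{\frac{4}{5} + \left(- \frac{2}{5}\right)^{2}}{\left(- \frac{2}{5}\right) \left(11 - \frac{2}{5}\right)} \left(-32\right) = - \frac{5 \left(\frac{4}{5} + \frac{4}{25}\right)}{2 \cdot \frac{53}{5}} \left(-32\right) = \left(- \frac{5}{2}\right) \frac{5}{53} \cdot \frac{24}{25} \left(-32\right) = \left(- \frac{12}{53}\right) \left(-32\right) = \frac{384}{53}$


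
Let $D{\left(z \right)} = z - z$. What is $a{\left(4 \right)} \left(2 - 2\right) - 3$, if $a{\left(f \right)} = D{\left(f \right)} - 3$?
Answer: $-3$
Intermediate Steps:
$D{\left(z \right)} = 0$
$a{\left(f \right)} = -3$ ($a{\left(f \right)} = 0 - 3 = -3$)
$a{\left(4 \right)} \left(2 - 2\right) - 3 = - 3 \left(2 - 2\right) - 3 = \left(-3\right) 0 - 3 = 0 - 3 = -3$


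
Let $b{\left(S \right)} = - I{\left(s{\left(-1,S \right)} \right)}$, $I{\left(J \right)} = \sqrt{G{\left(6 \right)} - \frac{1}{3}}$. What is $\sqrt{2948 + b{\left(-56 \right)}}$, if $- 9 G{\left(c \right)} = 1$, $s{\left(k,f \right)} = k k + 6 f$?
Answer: $\frac{\sqrt{26532 - 6 i}}{3} \approx 54.295 - 0.0061392 i$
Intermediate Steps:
$s{\left(k,f \right)} = k^{2} + 6 f$
$G{\left(c \right)} = - \frac{1}{9}$ ($G{\left(c \right)} = \left(- \frac{1}{9}\right) 1 = - \frac{1}{9}$)
$I{\left(J \right)} = \frac{2 i}{3}$ ($I{\left(J \right)} = \sqrt{- \frac{1}{9} - \frac{1}{3}} = \sqrt{- \frac{4}{9}} = \frac{2 i}{3}$)
$b{\left(S \right)} = - \frac{2 i}{3}$
$\sqrt{2948 + b{\left(-56 \right)}} = \sqrt{2948 - \frac{2 i}{3}}$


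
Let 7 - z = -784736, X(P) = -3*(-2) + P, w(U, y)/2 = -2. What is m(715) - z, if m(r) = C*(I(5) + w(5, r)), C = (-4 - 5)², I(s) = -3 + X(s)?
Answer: -784419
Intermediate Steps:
w(U, y) = -4 (w(U, y) = 2*(-2) = -4)
X(P) = 6 + P
z = 784743 (z = 7 - 1*(-784736) = 7 + 784736 = 784743)
I(s) = 3 + s (I(s) = -3 + (6 + s) = 3 + s)
C = 81 (C = (-9)² = 81)
m(r) = 324 (m(r) = 81*((3 + 5) - 4) = 81*(8 - 4) = 81*4 = 324)
m(715) - z = 324 - 1*784743 = 324 - 784743 = -784419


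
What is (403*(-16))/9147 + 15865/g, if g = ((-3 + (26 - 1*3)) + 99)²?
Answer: 53807027/129530667 ≈ 0.41540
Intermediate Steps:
g = 14161 (g = ((-3 + (26 - 3)) + 99)² = ((-3 + 23) + 99)² = (20 + 99)² = 119² = 14161)
(403*(-16))/9147 + 15865/g = (403*(-16))/9147 + 15865/14161 = -6448*1/9147 + 15865*(1/14161) = -6448/9147 + 15865/14161 = 53807027/129530667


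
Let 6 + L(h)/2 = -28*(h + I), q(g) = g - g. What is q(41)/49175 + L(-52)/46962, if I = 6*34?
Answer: -4262/23481 ≈ -0.18151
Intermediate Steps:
I = 204
q(g) = 0
L(h) = -11436 - 56*h (L(h) = -12 + 2*(-28*(h + 204)) = -12 + 2*(-28*(204 + h)) = -12 + 2*(-5712 - 28*h) = -12 + (-11424 - 56*h) = -11436 - 56*h)
q(41)/49175 + L(-52)/46962 = 0/49175 + (-11436 - 56*(-52))/46962 = 0*(1/49175) + (-11436 + 2912)*(1/46962) = 0 - 8524*1/46962 = 0 - 4262/23481 = -4262/23481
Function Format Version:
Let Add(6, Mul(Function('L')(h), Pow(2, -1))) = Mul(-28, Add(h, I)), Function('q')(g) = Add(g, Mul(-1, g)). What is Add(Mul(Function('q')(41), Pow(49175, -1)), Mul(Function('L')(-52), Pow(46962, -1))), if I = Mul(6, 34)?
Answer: Rational(-4262, 23481) ≈ -0.18151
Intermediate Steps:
I = 204
Function('q')(g) = 0
Function('L')(h) = Add(-11436, Mul(-56, h)) (Function('L')(h) = Add(-12, Mul(2, Mul(-28, Add(h, 204)))) = Add(-12, Mul(2, Mul(-28, Add(204, h)))) = Add(-12, Mul(2, Add(-5712, Mul(-28, h)))) = Add(-12, Add(-11424, Mul(-56, h))) = Add(-11436, Mul(-56, h)))
Add(Mul(Function('q')(41), Pow(49175, -1)), Mul(Function('L')(-52), Pow(46962, -1))) = Add(Mul(0, Pow(49175, -1)), Mul(Add(-11436, Mul(-56, -52)), Pow(46962, -1))) = Add(Mul(0, Rational(1, 49175)), Mul(Add(-11436, 2912), Rational(1, 46962))) = Add(0, Mul(-8524, Rational(1, 46962))) = Add(0, Rational(-4262, 23481)) = Rational(-4262, 23481)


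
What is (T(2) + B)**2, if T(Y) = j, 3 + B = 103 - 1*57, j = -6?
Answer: 1369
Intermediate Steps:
B = 43 (B = -3 + (103 - 1*57) = -3 + (103 - 57) = -3 + 46 = 43)
T(Y) = -6
(T(2) + B)**2 = (-6 + 43)**2 = 37**2 = 1369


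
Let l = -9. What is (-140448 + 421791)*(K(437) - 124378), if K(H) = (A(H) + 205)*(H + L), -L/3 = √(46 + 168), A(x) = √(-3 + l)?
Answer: -9788766999 - 173025945*√214 - 1688058*I*√642 + 245893782*I*√3 ≈ -1.232e+10 + 3.8313e+8*I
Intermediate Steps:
A(x) = 2*I*√3 (A(x) = √(-3 - 9) = √(-12) = 2*I*√3)
L = -3*√214 (L = -3*√(46 + 168) = -3*√214 ≈ -43.886)
K(H) = (205 + 2*I*√3)*(H - 3*√214) (K(H) = (2*I*√3 + 205)*(H - 3*√214) = (205 + 2*I*√3)*(H - 3*√214))
(-140448 + 421791)*(K(437) - 124378) = (-140448 + 421791)*((-615*√214 + 205*437 - 6*I*√642 + 2*I*437*√3) - 124378) = 281343*((-615*√214 + 89585 - 6*I*√642 + 874*I*√3) - 124378) = 281343*((89585 - 615*√214 - 6*I*√642 + 874*I*√3) - 124378) = 281343*(-34793 - 615*√214 - 6*I*√642 + 874*I*√3) = -9788766999 - 173025945*√214 - 1688058*I*√642 + 245893782*I*√3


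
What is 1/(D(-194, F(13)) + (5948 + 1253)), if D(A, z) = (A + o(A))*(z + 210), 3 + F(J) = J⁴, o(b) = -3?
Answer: -1/5660095 ≈ -1.7668e-7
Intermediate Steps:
F(J) = -3 + J⁴
D(A, z) = (-3 + A)*(210 + z) (D(A, z) = (A - 3)*(z + 210) = (-3 + A)*(210 + z))
1/(D(-194, F(13)) + (5948 + 1253)) = 1/((-630 - 3*(-3 + 13⁴) + 210*(-194) - 194*(-3 + 13⁴)) + (5948 + 1253)) = 1/((-630 - 3*(-3 + 28561) - 40740 - 194*(-3 + 28561)) + 7201) = 1/((-630 - 3*28558 - 40740 - 194*28558) + 7201) = 1/((-630 - 85674 - 40740 - 5540252) + 7201) = 1/(-5667296 + 7201) = 1/(-5660095) = -1/5660095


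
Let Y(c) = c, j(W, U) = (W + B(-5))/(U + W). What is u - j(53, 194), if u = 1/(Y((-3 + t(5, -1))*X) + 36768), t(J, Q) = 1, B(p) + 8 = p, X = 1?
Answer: -1470393/9081202 ≈ -0.16192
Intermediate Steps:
B(p) = -8 + p
j(W, U) = (-13 + W)/(U + W) (j(W, U) = (W + (-8 - 5))/(U + W) = (W - 13)/(U + W) = (-13 + W)/(U + W))
u = 1/36766 (u = 1/((-3 + 1)*1 + 36768) = 1/(-2*1 + 36768) = 1/(-2 + 36768) = 1/36766 ≈ 2.7199e-5)
u - j(53, 194) = 1/36766 - (-13 + 53)/(194 + 53) = 1/36766 - 40/247 = -1470393/9081202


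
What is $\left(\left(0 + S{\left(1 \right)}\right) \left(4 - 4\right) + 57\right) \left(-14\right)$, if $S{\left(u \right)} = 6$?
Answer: $-798$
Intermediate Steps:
$\left(\left(0 + S{\left(1 \right)}\right) \left(4 - 4\right) + 57\right) \left(-14\right) = \left(\left(0 + 6\right) \left(4 - 4\right) + 57\right) \left(-14\right) = \left(6 \left(4 - 4\right) + 57\right) \left(-14\right) = \left(6 \cdot 0 + 57\right) \left(-14\right) = \left(0 + 57\right) \left(-14\right) = 57 \left(-14\right) = -798$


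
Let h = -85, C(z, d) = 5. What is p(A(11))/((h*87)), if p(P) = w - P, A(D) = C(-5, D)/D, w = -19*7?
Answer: 1468/81345 ≈ 0.018047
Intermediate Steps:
w = -133
A(D) = 5/D
p(P) = -133 - P
p(A(11))/((h*87)) = (-133 - 5/11)/((-85*87)) = (-133 - 5/11)/(-7395) = (-133 - 1*5/11)*(-1/7395) = (-133 - 5/11)*(-1/7395) = -1468/11*(-1/7395) = 1468/81345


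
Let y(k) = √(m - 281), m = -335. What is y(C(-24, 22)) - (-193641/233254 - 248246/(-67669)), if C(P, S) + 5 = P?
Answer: -6400125665/2254866418 + 2*I*√154 ≈ -2.8384 + 24.819*I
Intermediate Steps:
C(P, S) = -5 + P
y(k) = 2*I*√154 (y(k) = √(-335 - 281) = √(-616) = 2*I*√154)
y(C(-24, 22)) - (-193641/233254 - 248246/(-67669)) = 2*I*√154 - (-193641/233254 - 248246/(-67669)) = 2*I*√154 - (-193641*1/233254 - 248246*(-1/67669)) = 2*I*√154 - (-27663/33322 + 248246/67669) = 2*I*√154 - 1*6400125665/2254866418 = 2*I*√154 - 6400125665/2254866418 = -6400125665/2254866418 + 2*I*√154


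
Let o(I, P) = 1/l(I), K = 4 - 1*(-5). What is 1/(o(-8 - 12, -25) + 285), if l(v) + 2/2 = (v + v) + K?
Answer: 32/9119 ≈ 0.0035092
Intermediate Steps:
K = 9 (K = 4 + 5 = 9)
l(v) = 8 + 2*v (l(v) = -1 + ((v + v) + 9) = -1 + (2*v + 9) = -1 + (9 + 2*v) = 8 + 2*v)
o(I, P) = 1/(8 + 2*I)
1/(o(-8 - 12, -25) + 285) = 1/(1/(2*(4 + (-8 - 12))) + 285) = 1/(1/(2*(4 - 20)) + 285) = 1/((½)/(-16) + 285) = 1/((½)*(-1/16) + 285) = 1/(-1/32 + 285) = 1/(9119/32) = 32/9119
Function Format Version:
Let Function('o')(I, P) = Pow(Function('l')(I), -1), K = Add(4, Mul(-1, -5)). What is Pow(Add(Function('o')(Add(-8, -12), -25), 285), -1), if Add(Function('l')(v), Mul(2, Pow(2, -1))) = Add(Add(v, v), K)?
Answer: Rational(32, 9119) ≈ 0.0035092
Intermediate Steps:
K = 9 (K = Add(4, 5) = 9)
Function('l')(v) = Add(8, Mul(2, v)) (Function('l')(v) = Add(-1, Add(Add(v, v), 9)) = Add(-1, Add(Mul(2, v), 9)) = Add(-1, Add(9, Mul(2, v))) = Add(8, Mul(2, v)))
Function('o')(I, P) = Pow(Add(8, Mul(2, I)), -1)
Pow(Add(Function('o')(Add(-8, -12), -25), 285), -1) = Pow(Add(Mul(Rational(1, 2), Pow(Add(4, Add(-8, -12)), -1)), 285), -1) = Pow(Add(Mul(Rational(1, 2), Pow(Add(4, -20), -1)), 285), -1) = Pow(Add(Mul(Rational(1, 2), Pow(-16, -1)), 285), -1) = Pow(Add(Mul(Rational(1, 2), Rational(-1, 16)), 285), -1) = Pow(Add(Rational(-1, 32), 285), -1) = Pow(Rational(9119, 32), -1) = Rational(32, 9119)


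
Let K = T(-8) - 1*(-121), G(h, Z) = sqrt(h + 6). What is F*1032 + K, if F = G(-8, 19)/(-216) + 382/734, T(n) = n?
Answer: 238583/367 - 43*I*sqrt(2)/9 ≈ 650.09 - 6.7568*I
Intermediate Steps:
G(h, Z) = sqrt(6 + h)
F = 191/367 - I*sqrt(2)/216 (F = sqrt(6 - 8)/(-216) + 382/734 = sqrt(-2)*(-1/216) + 382*(1/734) = (I*sqrt(2))*(-1/216) + 191/367 = -I*sqrt(2)/216 + 191/367 = 191/367 - I*sqrt(2)/216 ≈ 0.52044 - 0.0065473*I)
K = 113 (K = -8 - 1*(-121) = -8 + 121 = 113)
F*1032 + K = (191/367 - I*sqrt(2)/216)*1032 + 113 = (197112/367 - 43*I*sqrt(2)/9) + 113 = 238583/367 - 43*I*sqrt(2)/9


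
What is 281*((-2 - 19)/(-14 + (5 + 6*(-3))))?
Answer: 1967/9 ≈ 218.56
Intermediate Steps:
281*((-2 - 19)/(-14 + (5 + 6*(-3)))) = 281*(-21/(-14 + (5 - 18))) = 281*(-21/(-14 - 13)) = 281*(-21/(-27)) = 281*(-21*(-1/27)) = 281*(7/9) = 1967/9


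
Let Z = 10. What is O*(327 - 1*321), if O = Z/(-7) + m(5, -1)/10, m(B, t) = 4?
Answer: -216/35 ≈ -6.1714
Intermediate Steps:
O = -36/35 (O = 10/(-7) + 4/10 = 10*(-1/7) + 4*(1/10) = -10/7 + 2/5 = -36/35 ≈ -1.0286)
O*(327 - 1*321) = -36*(327 - 1*321)/35 = -36*(327 - 321)/35 = -36/35*6 = -216/35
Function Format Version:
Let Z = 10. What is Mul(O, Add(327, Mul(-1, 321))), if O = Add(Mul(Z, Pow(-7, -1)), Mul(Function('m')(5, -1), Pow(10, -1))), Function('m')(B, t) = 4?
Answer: Rational(-216, 35) ≈ -6.1714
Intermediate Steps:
O = Rational(-36, 35) (O = Add(Mul(10, Pow(-7, -1)), Mul(4, Pow(10, -1))) = Add(Mul(10, Rational(-1, 7)), Mul(4, Rational(1, 10))) = Add(Rational(-10, 7), Rational(2, 5)) = Rational(-36, 35) ≈ -1.0286)
Mul(O, Add(327, Mul(-1, 321))) = Mul(Rational(-36, 35), Add(327, Mul(-1, 321))) = Mul(Rational(-36, 35), Add(327, -321)) = Mul(Rational(-36, 35), 6) = Rational(-216, 35)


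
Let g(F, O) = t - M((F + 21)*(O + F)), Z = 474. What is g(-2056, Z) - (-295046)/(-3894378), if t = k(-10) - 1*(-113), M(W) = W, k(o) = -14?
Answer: -6268529226742/1947189 ≈ -3.2193e+6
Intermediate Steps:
t = 99 (t = -14 - 1*(-113) = -14 + 113 = 99)
g(F, O) = 99 - (21 + F)*(F + O) (g(F, O) = 99 - (F + 21)*(O + F) = 99 - (21 + F)*(F + O))
g(-2056, Z) - (-295046)/(-3894378) = (99 - 1*(-2056)² - 21*(-2056) - 21*474 - 1*(-2056)*474) - (-295046)/(-3894378) = (99 - 1*4227136 + 43176 - 9954 + 974544) - (-295046)*(-1)/3894378 = (99 - 4227136 + 43176 - 9954 + 974544) - 1*147523/1947189 = -3219271 - 147523/1947189 = -6268529226742/1947189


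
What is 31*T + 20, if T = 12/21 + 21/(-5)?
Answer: -3237/35 ≈ -92.486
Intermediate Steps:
T = -127/35 (T = 12*(1/21) + 21*(-⅕) = 4/7 - 21/5 = -127/35 ≈ -3.6286)
31*T + 20 = 31*(-127/35) + 20 = -3937/35 + 20 = -3237/35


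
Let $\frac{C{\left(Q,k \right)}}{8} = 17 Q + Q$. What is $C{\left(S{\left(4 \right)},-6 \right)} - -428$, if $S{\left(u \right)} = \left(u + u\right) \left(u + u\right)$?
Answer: $9644$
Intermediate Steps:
$S{\left(u \right)} = 4 u^{2}$ ($S{\left(u \right)} = 2 u 2 u = 4 u^{2}$)
$C{\left(Q,k \right)} = 144 Q$ ($C{\left(Q,k \right)} = 8 \left(17 Q + Q\right) = 8 \cdot 18 Q = 144 Q$)
$C{\left(S{\left(4 \right)},-6 \right)} - -428 = 144 \cdot 4 \cdot 4^{2} - -428 = 144 \cdot 4 \cdot 16 + 428 = 144 \cdot 64 + 428 = 9216 + 428 = 9644$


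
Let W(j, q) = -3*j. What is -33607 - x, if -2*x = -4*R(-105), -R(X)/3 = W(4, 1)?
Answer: -33679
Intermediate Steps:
R(X) = 36 (R(X) = -(-9)*4 = -3*(-12) = 36)
x = 72 (x = -(-2)*36 = -½*(-144) = 72)
-33607 - x = -33607 - 1*72 = -33607 - 72 = -33679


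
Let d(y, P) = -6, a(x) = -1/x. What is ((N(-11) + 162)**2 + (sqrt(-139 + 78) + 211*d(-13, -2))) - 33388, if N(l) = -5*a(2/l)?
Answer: -66255/4 + I*sqrt(61) ≈ -16564.0 + 7.8102*I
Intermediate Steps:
N(l) = 5*l/2 (N(l) = -(-5)/(2/l) = -(-5)*l/2 = 5*l/2)
((N(-11) + 162)**2 + (sqrt(-139 + 78) + 211*d(-13, -2))) - 33388 = (((5/2)*(-11) + 162)**2 + (sqrt(-139 + 78) + 211*(-6))) - 33388 = ((-55/2 + 162)**2 + (sqrt(-61) - 1266)) - 33388 = ((269/2)**2 + (I*sqrt(61) - 1266)) - 33388 = (72361/4 + (-1266 + I*sqrt(61))) - 33388 = (67297/4 + I*sqrt(61)) - 33388 = -66255/4 + I*sqrt(61)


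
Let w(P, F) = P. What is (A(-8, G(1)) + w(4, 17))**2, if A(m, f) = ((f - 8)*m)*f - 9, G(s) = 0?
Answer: 25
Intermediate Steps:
A(m, f) = -9 + f*m*(-8 + f) (A(m, f) = ((-8 + f)*m)*f - 9 = (m*(-8 + f))*f - 9 = f*m*(-8 + f) - 9 = -9 + f*m*(-8 + f))
(A(-8, G(1)) + w(4, 17))**2 = ((-9 - 8*0**2 - 8*0*(-8)) + 4)**2 = ((-9 - 8*0 + 0) + 4)**2 = ((-9 + 0 + 0) + 4)**2 = (-9 + 4)**2 = (-5)**2 = 25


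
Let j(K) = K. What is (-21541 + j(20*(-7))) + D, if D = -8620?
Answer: -30301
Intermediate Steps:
(-21541 + j(20*(-7))) + D = (-21541 + 20*(-7)) - 8620 = (-21541 - 140) - 8620 = -21681 - 8620 = -30301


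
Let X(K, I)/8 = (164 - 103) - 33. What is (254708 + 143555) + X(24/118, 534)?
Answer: 398487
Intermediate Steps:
X(K, I) = 224 (X(K, I) = 8*((164 - 103) - 33) = 8*(61 - 33) = 8*28 = 224)
(254708 + 143555) + X(24/118, 534) = (254708 + 143555) + 224 = 398263 + 224 = 398487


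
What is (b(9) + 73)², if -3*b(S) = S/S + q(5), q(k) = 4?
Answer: 45796/9 ≈ 5088.4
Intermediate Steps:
b(S) = -5/3 (b(S) = -(S/S + 4)/3 = -(1 + 4)/3 = -⅓*5 = -5/3)
(b(9) + 73)² = (-5/3 + 73)² = (214/3)² = 45796/9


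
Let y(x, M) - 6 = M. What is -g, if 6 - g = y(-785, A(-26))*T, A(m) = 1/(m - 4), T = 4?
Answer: 268/15 ≈ 17.867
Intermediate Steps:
A(m) = 1/(-4 + m)
y(x, M) = 6 + M
g = -268/15 (g = 6 - (6 + 1/(-4 - 26))*4 = 6 - (6 + 1/(-30))*4 = 6 - (6 - 1/30)*4 = 6 - 179*4/30 = 6 - 1*358/15 = 6 - 358/15 = -268/15 ≈ -17.867)
-g = -1*(-268/15) = 268/15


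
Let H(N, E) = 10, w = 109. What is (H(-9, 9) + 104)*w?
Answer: 12426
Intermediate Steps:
(H(-9, 9) + 104)*w = (10 + 104)*109 = 114*109 = 12426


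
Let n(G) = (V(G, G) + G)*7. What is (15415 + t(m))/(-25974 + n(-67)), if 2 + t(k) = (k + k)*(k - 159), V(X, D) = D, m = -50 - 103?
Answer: -110885/26912 ≈ -4.1203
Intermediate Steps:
m = -153
n(G) = 14*G (n(G) = (G + G)*7 = (2*G)*7 = 14*G)
t(k) = -2 + 2*k*(-159 + k) (t(k) = -2 + (k + k)*(k - 159) = -2 + (2*k)*(-159 + k) = -2 + 2*k*(-159 + k))
(15415 + t(m))/(-25974 + n(-67)) = (15415 + (-2 - 318*(-153) + 2*(-153)²))/(-25974 + 14*(-67)) = (15415 + (-2 + 48654 + 2*23409))/(-25974 - 938) = (15415 + (-2 + 48654 + 46818))/(-26912) = (15415 + 95470)*(-1/26912) = 110885*(-1/26912) = -110885/26912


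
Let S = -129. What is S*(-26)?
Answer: 3354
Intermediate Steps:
S*(-26) = -129*(-26) = 3354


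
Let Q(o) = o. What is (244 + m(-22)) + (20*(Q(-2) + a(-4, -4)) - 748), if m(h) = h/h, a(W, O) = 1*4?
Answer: -463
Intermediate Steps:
a(W, O) = 4
m(h) = 1
(244 + m(-22)) + (20*(Q(-2) + a(-4, -4)) - 748) = (244 + 1) + (20*(-2 + 4) - 748) = 245 + (20*2 - 748) = 245 + (40 - 748) = 245 - 708 = -463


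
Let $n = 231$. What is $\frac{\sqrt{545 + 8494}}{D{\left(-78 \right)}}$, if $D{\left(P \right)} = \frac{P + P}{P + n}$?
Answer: $- \frac{51 \sqrt{9039}}{52} \approx -93.245$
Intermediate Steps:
$D{\left(P \right)} = \frac{2 P}{231 + P}$ ($D{\left(P \right)} = \frac{P + P}{P + 231} = \frac{2 P}{231 + P}$)
$\frac{\sqrt{545 + 8494}}{D{\left(-78 \right)}} = \frac{\sqrt{545 + 8494}}{2 \left(-78\right) \frac{1}{231 - 78}} = \frac{\sqrt{9039}}{2 \left(-78\right) \frac{1}{153}} = \frac{\sqrt{9039}}{- \frac{52}{51}} = \sqrt{9039} \left(- \frac{51}{52}\right) = - \frac{51 \sqrt{9039}}{52}$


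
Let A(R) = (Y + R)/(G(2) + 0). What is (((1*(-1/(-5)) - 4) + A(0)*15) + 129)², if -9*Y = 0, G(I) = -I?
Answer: 391876/25 ≈ 15675.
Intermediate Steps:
Y = 0 (Y = -⅑*0 = 0)
A(R) = -R/2 (A(R) = (0 + R)/(-1*2 + 0) = R/(-2 + 0) = R/(-2) = R*(-½) = -R/2)
(((1*(-1/(-5)) - 4) + A(0)*15) + 129)² = (((1*(-1/(-5)) - 4) - ½*0*15) + 129)² = (((1*(-1*(-⅕)) - 4) + 0*15) + 129)² = (((1*(⅕) - 4) + 0) + 129)² = (((⅕ - 4) + 0) + 129)² = ((-19/5 + 0) + 129)² = (-19/5 + 129)² = (626/5)² = 391876/25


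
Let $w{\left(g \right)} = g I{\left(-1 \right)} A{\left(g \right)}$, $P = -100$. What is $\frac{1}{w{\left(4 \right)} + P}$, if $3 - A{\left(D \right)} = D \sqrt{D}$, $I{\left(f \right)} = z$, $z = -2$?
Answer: $- \frac{1}{60} \approx -0.016667$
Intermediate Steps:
$I{\left(f \right)} = -2$
$A{\left(D \right)} = 3 - D^{\frac{3}{2}}$ ($A{\left(D \right)} = 3 - D \sqrt{D} = 3 - D^{\frac{3}{2}}$)
$w{\left(g \right)} = - 2 g \left(3 - g^{\frac{3}{2}}\right)$ ($w{\left(g \right)} = g \left(-2\right) \left(3 - g^{\frac{3}{2}}\right) = - 2 g \left(3 - g^{\frac{3}{2}}\right)$)
$\frac{1}{w{\left(4 \right)} + P} = \frac{1}{2 \cdot 4 \left(-3 + 4^{\frac{3}{2}}\right) - 100} = \frac{1}{2 \cdot 4 \left(-3 + 8\right) - 100} = \frac{1}{2 \cdot 4 \cdot 5 - 100} = \frac{1}{40 - 100} = \frac{1}{-60} = - \frac{1}{60}$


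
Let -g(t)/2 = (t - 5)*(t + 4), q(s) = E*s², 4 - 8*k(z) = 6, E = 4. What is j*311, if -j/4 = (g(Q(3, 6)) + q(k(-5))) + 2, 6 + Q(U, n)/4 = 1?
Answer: 992401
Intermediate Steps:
Q(U, n) = -20 (Q(U, n) = -24 + 4*1 = -24 + 4 = -20)
k(z) = -¼ (k(z) = ½ - ⅛*6 = ½ - ¾ = -¼)
q(s) = 4*s²
g(t) = -2*(-5 + t)*(4 + t) (g(t) = -2*(t - 5)*(t + 4) = -2*(-5 + t)*(4 + t))
j = 3191 (j = -4*(((40 - 2*(-20)² + 2*(-20)) + 4*(-¼)²) + 2) = -4*(((40 - 2*400 - 40) + 4*(1/16)) + 2) = -4*(((40 - 800 - 40) + ¼) + 2) = -4*((-800 + ¼) + 2) = -4*(-3199/4 + 2) = -4*(-3191/4) = 3191)
j*311 = 3191*311 = 992401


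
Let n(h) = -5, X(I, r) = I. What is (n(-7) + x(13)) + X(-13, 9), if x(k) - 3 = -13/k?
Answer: -16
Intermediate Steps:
x(k) = 3 - 13/k
(n(-7) + x(13)) + X(-13, 9) = (-5 + (3 - 13/13)) - 13 = (-5 + (3 - 13*1/13)) - 13 = (-5 + (3 - 1)) - 13 = (-5 + 2) - 13 = -3 - 13 = -16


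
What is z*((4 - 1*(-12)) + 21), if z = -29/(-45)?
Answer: 1073/45 ≈ 23.844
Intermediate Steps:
z = 29/45 (z = -29*(-1/45) = 29/45 ≈ 0.64444)
z*((4 - 1*(-12)) + 21) = 29*((4 - 1*(-12)) + 21)/45 = 29*((4 + 12) + 21)/45 = 29*(16 + 21)/45 = (29/45)*37 = 1073/45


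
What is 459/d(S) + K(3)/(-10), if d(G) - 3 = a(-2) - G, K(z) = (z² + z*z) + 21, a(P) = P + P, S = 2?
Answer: -1569/10 ≈ -156.90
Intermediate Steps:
a(P) = 2*P
K(z) = 21 + 2*z² (K(z) = (z² + z²) + 21 = 2*z² + 21 = 21 + 2*z²)
d(G) = -1 - G (d(G) = 3 + (2*(-2) - G) = 3 + (-4 - G) = -1 - G)
459/d(S) + K(3)/(-10) = 459/(-1 - 1*2) + (21 + 2*3²)/(-10) = 459/(-1 - 2) + (21 + 2*9)*(-⅒) = 459/(-3) + (21 + 18)*(-⅒) = 459*(-⅓) + 39*(-⅒) = -153 - 39/10 = -1569/10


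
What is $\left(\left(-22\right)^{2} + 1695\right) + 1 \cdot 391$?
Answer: $2570$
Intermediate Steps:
$\left(\left(-22\right)^{2} + 1695\right) + 1 \cdot 391 = \left(484 + 1695\right) + 391 = 2179 + 391 = 2570$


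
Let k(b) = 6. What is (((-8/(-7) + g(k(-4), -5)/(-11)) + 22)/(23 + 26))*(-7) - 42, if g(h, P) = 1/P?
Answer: -122107/2695 ≈ -45.309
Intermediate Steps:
(((-8/(-7) + g(k(-4), -5)/(-11)) + 22)/(23 + 26))*(-7) - 42 = (((-8/(-7) + 1/(-5*(-11))) + 22)/(23 + 26))*(-7) - 42 = (((-8*(-1/7) - 1/5*(-1/11)) + 22)/49)*(-7) - 42 = (((8/7 + 1/55) + 22)*(1/49))*(-7) - 42 = ((447/385 + 22)*(1/49))*(-7) - 42 = ((8917/385)*(1/49))*(-7) - 42 = (8917/18865)*(-7) - 42 = -8917/2695 - 42 = -122107/2695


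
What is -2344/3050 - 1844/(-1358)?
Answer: 610262/1035475 ≈ 0.58935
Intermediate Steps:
-2344/3050 - 1844/(-1358) = -2344*1/3050 - 1844*(-1/1358) = -1172/1525 + 922/679 = 610262/1035475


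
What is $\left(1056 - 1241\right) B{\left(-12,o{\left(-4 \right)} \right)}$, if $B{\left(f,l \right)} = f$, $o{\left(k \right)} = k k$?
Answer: $2220$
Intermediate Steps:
$o{\left(k \right)} = k^{2}$
$\left(1056 - 1241\right) B{\left(-12,o{\left(-4 \right)} \right)} = \left(1056 - 1241\right) \left(-12\right) = \left(-185\right) \left(-12\right) = 2220$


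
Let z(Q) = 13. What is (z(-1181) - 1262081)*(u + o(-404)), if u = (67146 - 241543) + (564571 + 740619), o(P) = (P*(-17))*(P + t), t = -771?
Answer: 8757624893276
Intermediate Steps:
o(P) = -17*P*(-771 + P) (o(P) = (P*(-17))*(P - 771) = (-17*P)*(-771 + P) = -17*P*(-771 + P))
u = 1130793 (u = -174397 + 1305190 = 1130793)
(z(-1181) - 1262081)*(u + o(-404)) = (13 - 1262081)*(1130793 + 17*(-404)*(771 - 1*(-404))) = -1262068*(1130793 + 17*(-404)*(771 + 404)) = -1262068*(1130793 + 17*(-404)*1175) = -1262068*(1130793 - 8069900) = -1262068*(-6939107) = 8757624893276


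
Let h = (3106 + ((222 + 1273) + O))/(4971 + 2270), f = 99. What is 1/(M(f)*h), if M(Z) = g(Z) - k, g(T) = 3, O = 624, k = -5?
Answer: 7241/41800 ≈ 0.17323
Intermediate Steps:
M(Z) = 8 (M(Z) = 3 - 1*(-5) = 3 + 5 = 8)
h = 5225/7241 (h = (3106 + ((222 + 1273) + 624))/(4971 + 2270) = (3106 + (1495 + 624))/7241 = (3106 + 2119)*(1/7241) = 5225*(1/7241) = 5225/7241 ≈ 0.72159)
1/(M(f)*h) = 1/(8*(5225/7241)) = (⅛)*(7241/5225) = 7241/41800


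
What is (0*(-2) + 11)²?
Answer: 121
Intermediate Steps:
(0*(-2) + 11)² = (0 + 11)² = 11² = 121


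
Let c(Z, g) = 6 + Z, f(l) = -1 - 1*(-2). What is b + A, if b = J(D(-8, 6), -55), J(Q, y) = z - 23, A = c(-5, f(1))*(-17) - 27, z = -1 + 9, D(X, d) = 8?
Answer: -59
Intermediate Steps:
f(l) = 1 (f(l) = -1 + 2 = 1)
z = 8
A = -44 (A = (6 - 5)*(-17) - 27 = 1*(-17) - 27 = -17 - 27 = -44)
J(Q, y) = -15 (J(Q, y) = 8 - 23 = -15)
b = -15
b + A = -15 - 44 = -59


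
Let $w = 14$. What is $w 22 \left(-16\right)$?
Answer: $-4928$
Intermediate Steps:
$w 22 \left(-16\right) = 14 \cdot 22 \left(-16\right) = 308 \left(-16\right) = -4928$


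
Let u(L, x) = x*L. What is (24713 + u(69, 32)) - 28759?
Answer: -1838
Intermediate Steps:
u(L, x) = L*x
(24713 + u(69, 32)) - 28759 = (24713 + 69*32) - 28759 = (24713 + 2208) - 28759 = 26921 - 28759 = -1838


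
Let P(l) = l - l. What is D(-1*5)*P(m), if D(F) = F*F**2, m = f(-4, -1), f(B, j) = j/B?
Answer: 0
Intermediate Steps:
m = 1/4 (m = -1/(-4) = -1*(-1/4) = 1/4 ≈ 0.25000)
D(F) = F**3
P(l) = 0
D(-1*5)*P(m) = (-1*5)**3*0 = (-5)**3*0 = -125*0 = 0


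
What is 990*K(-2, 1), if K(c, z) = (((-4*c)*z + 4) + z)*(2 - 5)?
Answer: -38610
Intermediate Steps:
K(c, z) = -12 - 3*z + 12*c*z (K(c, z) = ((-4*c*z + 4) + z)*(-3) = ((4 - 4*c*z) + z)*(-3) = (4 + z - 4*c*z)*(-3) = -12 - 3*z + 12*c*z)
990*K(-2, 1) = 990*(-12 - 3*1 + 12*(-2)*1) = 990*(-12 - 3 - 24) = 990*(-39) = -38610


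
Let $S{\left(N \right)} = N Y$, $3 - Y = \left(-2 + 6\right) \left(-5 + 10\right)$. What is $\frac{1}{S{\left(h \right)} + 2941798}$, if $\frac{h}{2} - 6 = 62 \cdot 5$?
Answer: $\frac{1}{2931054} \approx 3.4117 \cdot 10^{-7}$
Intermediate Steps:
$Y = -17$ ($Y = 3 - \left(-2 + 6\right) \left(-5 + 10\right) = 3 - 4 \cdot 5 = 3 - 20 = -17$)
$h = 632$ ($h = 12 + 2 \cdot 62 \cdot 5 = 12 + 2 \cdot 310 = 12 + 620 = 632$)
$S{\left(N \right)} = - 17 N$ ($S{\left(N \right)} = N \left(-17\right) = - 17 N$)
$\frac{1}{S{\left(h \right)} + 2941798} = \frac{1}{\left(-17\right) 632 + 2941798} = \frac{1}{-10744 + 2941798} = \frac{1}{2931054}$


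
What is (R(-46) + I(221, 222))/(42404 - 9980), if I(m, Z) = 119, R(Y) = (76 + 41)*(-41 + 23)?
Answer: -1987/32424 ≈ -0.061282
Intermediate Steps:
R(Y) = -2106 (R(Y) = 117*(-18) = -2106)
(R(-46) + I(221, 222))/(42404 - 9980) = (-2106 + 119)/(42404 - 9980) = -1987/32424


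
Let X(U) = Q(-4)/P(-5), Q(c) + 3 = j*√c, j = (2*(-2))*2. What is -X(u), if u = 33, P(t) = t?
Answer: -⅗ - 16*I/5 ≈ -0.6 - 3.2*I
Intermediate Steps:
j = -8 (j = -4*2 = -8)
Q(c) = -3 - 8*√c
X(U) = ⅗ + 16*I/5 (X(U) = (-3 - 16*I)/(-5) = (-3 - 16*I)*(-⅕) = ⅗ + 16*I/5)
-X(u) = -(⅗ + 16*I/5) = -⅗ - 16*I/5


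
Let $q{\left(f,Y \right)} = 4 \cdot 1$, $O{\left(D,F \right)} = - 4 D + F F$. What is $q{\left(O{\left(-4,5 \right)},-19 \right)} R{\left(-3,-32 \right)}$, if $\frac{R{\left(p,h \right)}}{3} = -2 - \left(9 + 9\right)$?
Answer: $-240$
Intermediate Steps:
$O{\left(D,F \right)} = F^{2} - 4 D$ ($O{\left(D,F \right)} = - 4 D + F^{2} = F^{2} - 4 D$)
$R{\left(p,h \right)} = -60$ ($R{\left(p,h \right)} = 3 \left(-2 - \left(9 + 9\right)\right) = 3 \left(-2 - 18\right) = 3 \left(-20\right) = -60$)
$q{\left(f,Y \right)} = 4$
$q{\left(O{\left(-4,5 \right)},-19 \right)} R{\left(-3,-32 \right)} = 4 \left(-60\right) = -240$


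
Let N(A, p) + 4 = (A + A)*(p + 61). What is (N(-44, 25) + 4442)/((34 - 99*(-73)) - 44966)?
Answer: 626/7541 ≈ 0.083013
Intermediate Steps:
N(A, p) = -4 + 2*A*(61 + p) (N(A, p) = -4 + (A + A)*(p + 61) = -4 + (2*A)*(61 + p) = -4 + 2*A*(61 + p))
(N(-44, 25) + 4442)/((34 - 99*(-73)) - 44966) = ((-4 + 122*(-44) + 2*(-44)*25) + 4442)/((34 - 99*(-73)) - 44966) = ((-4 - 5368 - 2200) + 4442)/((34 + 7227) - 44966) = (-7572 + 4442)/(7261 - 44966) = -3130/(-37705) = -3130*(-1/37705) = 626/7541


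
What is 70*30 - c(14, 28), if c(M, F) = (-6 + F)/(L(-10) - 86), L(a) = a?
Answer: 100811/48 ≈ 2100.2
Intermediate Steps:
c(M, F) = 1/16 - F/96 (c(M, F) = (-6 + F)/(-10 - 86) = (-6 + F)/(-96) = (-6 + F)*(-1/96) = 1/16 - F/96)
70*30 - c(14, 28) = 70*30 - (1/16 - 1/96*28) = 2100 - (1/16 - 7/24) = 2100 - 1*(-11/48) = 2100 + 11/48 = 100811/48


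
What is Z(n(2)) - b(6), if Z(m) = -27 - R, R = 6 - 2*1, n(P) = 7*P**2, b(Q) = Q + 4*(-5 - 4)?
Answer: -1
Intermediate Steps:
b(Q) = -36 + Q (b(Q) = Q + 4*(-9) = Q - 36 = -36 + Q)
R = 4 (R = 6 - 2 = 4)
Z(m) = -31 (Z(m) = -27 - 1*4 = -27 - 4 = -31)
Z(n(2)) - b(6) = -31 - (-36 + 6) = -31 - 1*(-30) = -31 + 30 = -1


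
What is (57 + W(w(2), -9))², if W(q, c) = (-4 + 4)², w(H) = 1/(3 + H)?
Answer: 3249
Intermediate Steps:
W(q, c) = 0 (W(q, c) = 0² = 0)
(57 + W(w(2), -9))² = (57 + 0)² = 57² = 3249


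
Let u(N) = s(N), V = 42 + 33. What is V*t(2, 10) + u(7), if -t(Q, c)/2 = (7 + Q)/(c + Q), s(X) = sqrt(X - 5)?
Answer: -225/2 + sqrt(2) ≈ -111.09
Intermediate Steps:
s(X) = sqrt(-5 + X)
t(Q, c) = -2*(7 + Q)/(Q + c) (t(Q, c) = -2*(7 + Q)/(c + Q) = -2*(7 + Q)/(Q + c))
V = 75
u(N) = sqrt(-5 + N)
V*t(2, 10) + u(7) = 75*(2*(-7 - 1*2)/(2 + 10)) + sqrt(-5 + 7) = 75*(2*(-7 - 2)/12) + sqrt(2) = 75*(2*(1/12)*(-9)) + sqrt(2) = 75*(-3/2) + sqrt(2) = -225/2 + sqrt(2)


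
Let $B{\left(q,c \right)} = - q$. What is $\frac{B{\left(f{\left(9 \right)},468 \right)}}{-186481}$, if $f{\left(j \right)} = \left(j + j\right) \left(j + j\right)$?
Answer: $\frac{324}{186481} \approx 0.0017374$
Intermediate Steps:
$f{\left(j \right)} = 4 j^{2}$ ($f{\left(j \right)} = 2 j 2 j = 4 j^{2}$)
$\frac{B{\left(f{\left(9 \right)},468 \right)}}{-186481} = \frac{\left(-1\right) 4 \cdot 9^{2}}{-186481} = - 4 \cdot 81 \left(- \frac{1}{186481}\right) = \left(-1\right) 324 \left(- \frac{1}{186481}\right) = \left(-324\right) \left(- \frac{1}{186481}\right) = \frac{324}{186481}$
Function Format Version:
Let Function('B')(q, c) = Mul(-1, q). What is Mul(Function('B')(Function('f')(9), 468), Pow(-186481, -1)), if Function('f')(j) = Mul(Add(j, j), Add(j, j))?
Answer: Rational(324, 186481) ≈ 0.0017374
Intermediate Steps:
Function('f')(j) = Mul(4, Pow(j, 2)) (Function('f')(j) = Mul(Mul(2, j), Mul(2, j)) = Mul(4, Pow(j, 2)))
Mul(Function('B')(Function('f')(9), 468), Pow(-186481, -1)) = Mul(Mul(-1, Mul(4, Pow(9, 2))), Pow(-186481, -1)) = Mul(Mul(-1, Mul(4, 81)), Rational(-1, 186481)) = Mul(Mul(-1, 324), Rational(-1, 186481)) = Mul(-324, Rational(-1, 186481)) = Rational(324, 186481)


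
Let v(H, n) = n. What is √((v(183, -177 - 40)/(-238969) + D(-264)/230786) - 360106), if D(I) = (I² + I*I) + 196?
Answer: I*√273824112093240307089147895/27575349817 ≈ 600.09*I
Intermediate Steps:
D(I) = 196 + 2*I² (D(I) = (I² + I²) + 196 = 2*I² + 196 = 196 + 2*I²)
√((v(183, -177 - 40)/(-238969) + D(-264)/230786) - 360106) = √(((-177 - 40)/(-238969) + (196 + 2*(-264)²)/230786) - 360106) = √((-217*(-1/238969) + (196 + 2*69696)*(1/230786)) - 360106) = √((217/238969 + (196 + 139392)*(1/230786)) - 360106) = √((217/238969 + 139588*(1/230786)) - 360106) = √((217/238969 + 69794/115393) - 360106) = √(16703642667/27575349817 - 360106) = √(-9930032217557935/27575349817) = I*√273824112093240307089147895/27575349817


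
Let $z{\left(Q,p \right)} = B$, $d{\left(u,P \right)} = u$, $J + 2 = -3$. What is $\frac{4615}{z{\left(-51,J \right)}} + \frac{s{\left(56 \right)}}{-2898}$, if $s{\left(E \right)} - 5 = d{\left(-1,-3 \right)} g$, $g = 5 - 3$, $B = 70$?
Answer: $\frac{4549}{69} \approx 65.927$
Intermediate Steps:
$J = -5$ ($J = -2 - 3 = -5$)
$z{\left(Q,p \right)} = 70$
$g = 2$
$s{\left(E \right)} = 3$ ($s{\left(E \right)} = 5 - 2 = 3$)
$\frac{4615}{z{\left(-51,J \right)}} + \frac{s{\left(56 \right)}}{-2898} = \frac{4615}{70} + \frac{3}{-2898} = 4615 \cdot \frac{1}{70} + 3 \left(- \frac{1}{2898}\right) = \frac{923}{14} - \frac{1}{966} = \frac{4549}{69}$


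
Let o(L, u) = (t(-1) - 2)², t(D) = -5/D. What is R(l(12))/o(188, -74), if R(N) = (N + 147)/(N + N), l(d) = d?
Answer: 53/72 ≈ 0.73611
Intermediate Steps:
o(L, u) = 9 (o(L, u) = (-5/(-1) - 2)² = (-5*(-1) - 2)² = (5 - 2)² = 3² = 9)
R(N) = (147 + N)/(2*N) (R(N) = (147 + N)/((2*N)) = (147 + N)*(1/(2*N)) = (147 + N)/(2*N))
R(l(12))/o(188, -74) = ((½)*(147 + 12)/12)/9 = ((½)*(1/12)*159)*(⅑) = (53/8)*(⅑) = 53/72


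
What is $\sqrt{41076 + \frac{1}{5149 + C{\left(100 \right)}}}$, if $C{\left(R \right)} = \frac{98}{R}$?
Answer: $\frac{\sqrt{116347318714}}{1683} \approx 202.67$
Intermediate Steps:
$\sqrt{41076 + \frac{1}{5149 + C{\left(100 \right)}}} = \sqrt{41076 + \frac{1}{5149 + \frac{98}{100}}} = \sqrt{41076 + \frac{1}{5149 + 98 \cdot \frac{1}{100}}} = \sqrt{41076 + \frac{1}{5149 + \frac{49}{50}}} = \sqrt{41076 + \frac{1}{\frac{257499}{50}}} = \sqrt{41076 + \frac{50}{257499}} = \sqrt{\frac{10577028974}{257499}} = \frac{\sqrt{116347318714}}{1683}$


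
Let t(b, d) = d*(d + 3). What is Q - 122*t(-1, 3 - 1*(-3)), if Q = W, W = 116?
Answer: -6472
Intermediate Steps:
t(b, d) = d*(3 + d)
Q = 116
Q - 122*t(-1, 3 - 1*(-3)) = 116 - 122*(3 - 1*(-3))*(3 + (3 - 1*(-3))) = 116 - 122*(3 + 3)*(3 + (3 + 3)) = 116 - 732*(3 + 6) = 116 - 732*9 = 116 - 122*54 = 116 - 6588 = -6472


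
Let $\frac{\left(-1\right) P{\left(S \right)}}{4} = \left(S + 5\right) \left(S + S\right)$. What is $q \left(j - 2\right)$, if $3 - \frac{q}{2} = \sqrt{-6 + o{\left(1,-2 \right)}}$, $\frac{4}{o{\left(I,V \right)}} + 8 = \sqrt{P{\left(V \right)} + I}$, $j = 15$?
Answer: $78 - 26 i \sqrt{10} \approx 78.0 - 82.219 i$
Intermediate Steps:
$P{\left(S \right)} = - 8 S \left(5 + S\right)$ ($P{\left(S \right)} = - 4 \left(S + 5\right) \left(S + S\right) = - 4 \left(5 + S\right) 2 S = - 4 \cdot 2 S \left(5 + S\right) = - 8 S \left(5 + S\right)$)
$o{\left(I,V \right)} = \frac{4}{-8 + \sqrt{I - 8 V \left(5 + V\right)}}$ ($o{\left(I,V \right)} = \frac{4}{-8 + \sqrt{- 8 V \left(5 + V\right) + I}} = \frac{4}{-8 + \sqrt{I - 8 V \left(5 + V\right)}}$)
$q = 6 - 2 i \sqrt{10}$ ($q = 6 - 2 \sqrt{-6 + \frac{4}{-8 + \sqrt{1 - - 16 \left(5 - 2\right)}}} = 6 - 2 \sqrt{-6 + \frac{4}{-8 + \sqrt{1 - \left(-16\right) 3}}} = 6 - 2 \sqrt{-6 + \frac{4}{-8 + \sqrt{1 + 48}}} = 6 - 2 \sqrt{-6 + \frac{4}{-8 + \sqrt{49}}} = 6 - 2 \sqrt{-6 + \frac{4}{-8 + 7}} = 6 - 2 \sqrt{-6 + \frac{4}{-1}} = 6 - 2 \sqrt{-6 + 4 \left(-1\right)} = 6 - 2 \sqrt{-6 - 4} = 6 - 2 \sqrt{-10} = 6 - 2 i \sqrt{10} \approx 6.0 - 6.3246 i$)
$q \left(j - 2\right) = \left(6 - 2 i \sqrt{10}\right) \left(15 - 2\right) = \left(6 - 2 i \sqrt{10}\right) 13 = 78 - 26 i \sqrt{10}$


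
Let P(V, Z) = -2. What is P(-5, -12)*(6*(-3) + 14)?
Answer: 8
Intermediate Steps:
P(-5, -12)*(6*(-3) + 14) = -2*(6*(-3) + 14) = -2*(-18 + 14) = -2*(-4) = 8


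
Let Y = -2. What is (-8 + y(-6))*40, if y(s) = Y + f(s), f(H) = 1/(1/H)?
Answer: -640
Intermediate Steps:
f(H) = H
y(s) = -2 + s
(-8 + y(-6))*40 = (-8 + (-2 - 6))*40 = (-8 - 8)*40 = -16*40 = -640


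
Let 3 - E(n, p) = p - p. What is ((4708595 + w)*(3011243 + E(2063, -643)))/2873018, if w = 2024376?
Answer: 10137315995933/1436509 ≈ 7.0569e+6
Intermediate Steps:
E(n, p) = 3 (E(n, p) = 3 - (p - p) = 3 - 1*0 = 3 + 0 = 3)
((4708595 + w)*(3011243 + E(2063, -643)))/2873018 = ((4708595 + 2024376)*(3011243 + 3))/2873018 = (6732971*3011246)*(1/2873018) = 20274631991866*(1/2873018) = 10137315995933/1436509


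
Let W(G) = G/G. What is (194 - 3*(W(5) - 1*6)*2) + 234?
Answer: 458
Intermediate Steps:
W(G) = 1
(194 - 3*(W(5) - 1*6)*2) + 234 = (194 - 3*(1 - 1*6)*2) + 234 = (194 - 3*(1 - 6)*2) + 234 = (194 - 3*(-5)*2) + 234 = (194 + 15*2) + 234 = (194 + 30) + 234 = 224 + 234 = 458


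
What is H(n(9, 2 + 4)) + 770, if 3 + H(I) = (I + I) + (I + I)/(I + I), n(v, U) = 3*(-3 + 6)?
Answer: 786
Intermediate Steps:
n(v, U) = 9 (n(v, U) = 3*3 = 9)
H(I) = -2 + 2*I (H(I) = -3 + ((I + I) + (I + I)/(I + I)) = -3 + (2*I + (2*I)/((2*I))) = -3 + (2*I + (2*I)*(1/(2*I))) = -3 + (2*I + 1) = -3 + (1 + 2*I) = -2 + 2*I)
H(n(9, 2 + 4)) + 770 = (-2 + 2*9) + 770 = (-2 + 18) + 770 = 16 + 770 = 786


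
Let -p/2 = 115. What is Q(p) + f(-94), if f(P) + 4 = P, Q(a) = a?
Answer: -328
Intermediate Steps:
p = -230 (p = -2*115 = -230)
f(P) = -4 + P
Q(p) + f(-94) = -230 + (-4 - 94) = -230 - 98 = -328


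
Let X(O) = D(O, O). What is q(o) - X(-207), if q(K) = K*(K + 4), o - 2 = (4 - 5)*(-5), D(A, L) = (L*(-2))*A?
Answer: 85775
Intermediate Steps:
D(A, L) = -2*A*L (D(A, L) = (-2*L)*A = -2*A*L)
X(O) = -2*O² (X(O) = -2*O*O = -2*O²)
o = 7 (o = 2 + (4 - 5)*(-5) = 2 - 1*(-5) = 2 + 5 = 7)
q(K) = K*(4 + K)
q(o) - X(-207) = 7*(4 + 7) - (-2)*(-207)² = 7*11 - (-2)*42849 = 77 - 1*(-85698) = 77 + 85698 = 85775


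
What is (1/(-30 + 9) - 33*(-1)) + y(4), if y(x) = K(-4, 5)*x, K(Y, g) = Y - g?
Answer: -64/21 ≈ -3.0476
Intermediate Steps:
y(x) = -9*x (y(x) = (-4 - 1*5)*x = (-4 - 5)*x = -9*x)
(1/(-30 + 9) - 33*(-1)) + y(4) = (1/(-30 + 9) - 33*(-1)) - 9*4 = (1/(-21) + 33) - 36 = (-1/21 + 33) - 36 = 692/21 - 36 = -64/21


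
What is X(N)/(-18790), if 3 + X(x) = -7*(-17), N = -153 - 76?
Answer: -58/9395 ≈ -0.0061735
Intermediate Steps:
N = -229
X(x) = 116 (X(x) = -3 - 7*(-17) = -3 + 119 = 116)
X(N)/(-18790) = 116/(-18790) = 116*(-1/18790) = -58/9395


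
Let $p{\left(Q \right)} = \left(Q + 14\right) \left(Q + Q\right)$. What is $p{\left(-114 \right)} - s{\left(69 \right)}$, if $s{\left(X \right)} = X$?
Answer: $22731$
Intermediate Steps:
$p{\left(Q \right)} = 2 Q \left(14 + Q\right)$ ($p{\left(Q \right)} = \left(14 + Q\right) 2 Q = 2 Q \left(14 + Q\right)$)
$p{\left(-114 \right)} - s{\left(69 \right)} = 2 \left(-114\right) \left(14 - 114\right) - 69 = 2 \left(-114\right) \left(-100\right) - 69 = 22800 - 69 = 22731$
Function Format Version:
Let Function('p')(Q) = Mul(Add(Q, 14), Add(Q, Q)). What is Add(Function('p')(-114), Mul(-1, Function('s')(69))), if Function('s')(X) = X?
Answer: 22731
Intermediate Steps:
Function('p')(Q) = Mul(2, Q, Add(14, Q)) (Function('p')(Q) = Mul(Add(14, Q), Mul(2, Q)) = Mul(2, Q, Add(14, Q)))
Add(Function('p')(-114), Mul(-1, Function('s')(69))) = Add(Mul(2, -114, Add(14, -114)), Mul(-1, 69)) = Add(Mul(2, -114, -100), -69) = Add(22800, -69) = 22731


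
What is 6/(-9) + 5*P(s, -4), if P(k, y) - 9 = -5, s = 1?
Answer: 58/3 ≈ 19.333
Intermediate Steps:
P(k, y) = 4 (P(k, y) = 9 - 5 = 4)
6/(-9) + 5*P(s, -4) = 6/(-9) + 5*4 = 6*(-⅑) + 20 = -⅔ + 20 = 58/3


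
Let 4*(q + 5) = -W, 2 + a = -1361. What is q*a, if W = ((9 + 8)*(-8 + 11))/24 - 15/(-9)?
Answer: 778273/96 ≈ 8107.0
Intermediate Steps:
W = 91/24 (W = (17*3)*(1/24) - 15*(-⅑) = 51*(1/24) + 5/3 = 17/8 + 5/3 = 91/24 ≈ 3.7917)
a = -1363 (a = -2 - 1361 = -1363)
q = -571/96 (q = -5 + (-1*91/24)/4 = -5 + (¼)*(-91/24) = -5 - 91/96 = -571/96 ≈ -5.9479)
q*a = -571/96*(-1363) = 778273/96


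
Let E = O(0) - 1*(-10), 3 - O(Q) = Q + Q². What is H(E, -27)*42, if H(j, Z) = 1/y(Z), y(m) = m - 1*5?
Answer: -21/16 ≈ -1.3125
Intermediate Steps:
O(Q) = 3 - Q - Q² (O(Q) = 3 - (Q + Q²) = 3 + (-Q - Q²) = 3 - Q - Q²)
E = 13 (E = (3 - 1*0 - 1*0²) - 1*(-10) = (3 + 0 - 1*0) + 10 = (3 + 0 + 0) + 10 = 3 + 10 = 13)
y(m) = -5 + m (y(m) = m - 5 = -5 + m)
H(j, Z) = 1/(-5 + Z)
H(E, -27)*42 = 42/(-5 - 27) = 42/(-32) = -1/32*42 = -21/16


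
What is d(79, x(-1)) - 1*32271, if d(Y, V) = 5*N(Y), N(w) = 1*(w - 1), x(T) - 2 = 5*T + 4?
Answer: -31881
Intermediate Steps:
x(T) = 6 + 5*T (x(T) = 2 + (5*T + 4) = 2 + (4 + 5*T) = 6 + 5*T)
N(w) = -1 + w (N(w) = 1*(-1 + w) = -1 + w)
d(Y, V) = -5 + 5*Y (d(Y, V) = 5*(-1 + Y) = -5 + 5*Y)
d(79, x(-1)) - 1*32271 = (-5 + 5*79) - 1*32271 = (-5 + 395) - 32271 = 390 - 32271 = -31881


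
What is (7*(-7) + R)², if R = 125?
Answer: 5776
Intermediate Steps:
(7*(-7) + R)² = (7*(-7) + 125)² = (-49 + 125)² = 76² = 5776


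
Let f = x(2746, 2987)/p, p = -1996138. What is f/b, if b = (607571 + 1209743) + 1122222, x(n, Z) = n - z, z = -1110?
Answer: -241/366732469498 ≈ -6.5715e-10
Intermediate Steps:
x(n, Z) = 1110 + n (x(n, Z) = n - 1*(-1110) = n + 1110 = 1110 + n)
f = -1928/998069 (f = (1110 + 2746)/(-1996138) = 3856*(-1/1996138) = -1928/998069 ≈ -0.0019317)
b = 2939536 (b = 1817314 + 1122222 = 2939536)
f/b = -1928/998069/2939536 = -1928/998069*1/2939536 = -241/366732469498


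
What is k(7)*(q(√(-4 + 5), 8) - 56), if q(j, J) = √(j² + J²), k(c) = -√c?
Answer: √7*(56 - √65) ≈ 126.83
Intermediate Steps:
q(j, J) = √(J² + j²)
k(7)*(q(√(-4 + 5), 8) - 56) = (-√7)*(√(8² + (√(-4 + 5))²) - 56) = (-√7)*(√(64 + (√1)²) - 56) = (-√7)*(√(64 + 1²) - 56) = (-√7)*(√(64 + 1) - 56) = (-√7)*(√65 - 56) = (-√7)*(-56 + √65) = -√7*(-56 + √65)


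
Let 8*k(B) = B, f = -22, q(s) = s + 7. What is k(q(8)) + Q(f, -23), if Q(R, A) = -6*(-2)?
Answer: 111/8 ≈ 13.875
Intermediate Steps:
q(s) = 7 + s
k(B) = B/8
Q(R, A) = 12
k(q(8)) + Q(f, -23) = (7 + 8)/8 + 12 = (⅛)*15 + 12 = 15/8 + 12 = 111/8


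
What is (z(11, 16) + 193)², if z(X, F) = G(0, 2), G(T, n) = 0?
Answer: 37249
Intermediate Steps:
z(X, F) = 0
(z(11, 16) + 193)² = (0 + 193)² = 193² = 37249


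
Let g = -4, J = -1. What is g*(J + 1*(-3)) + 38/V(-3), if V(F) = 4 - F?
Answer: 150/7 ≈ 21.429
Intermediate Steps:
g*(J + 1*(-3)) + 38/V(-3) = -4*(-1 + 1*(-3)) + 38/(4 - 1*(-3)) = -4*(-1 - 3) + 38/(4 + 3) = -4*(-4) + 38/7 = 16 + 38*(1/7) = 16 + 38/7 = 150/7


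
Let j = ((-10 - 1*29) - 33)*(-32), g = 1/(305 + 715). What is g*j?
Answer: 192/85 ≈ 2.2588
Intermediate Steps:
g = 1/1020 ≈ 0.00098039
j = 2304 (j = ((-10 - 29) - 33)*(-32) = (-39 - 33)*(-32) = -72*(-32) = 2304)
g*j = (1/1020)*2304 = 192/85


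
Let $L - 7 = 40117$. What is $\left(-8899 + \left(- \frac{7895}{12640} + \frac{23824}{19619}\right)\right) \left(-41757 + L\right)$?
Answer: $\frac{31334640110087}{2156384} \approx 1.4531 \cdot 10^{7}$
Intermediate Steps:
$L = 40124$ ($L = 7 + 40117 = 40124$)
$\left(-8899 + \left(- \frac{7895}{12640} + \frac{23824}{19619}\right)\right) \left(-41757 + L\right) = \left(-8899 + \left(- \frac{7895}{12640} + \frac{23824}{19619}\right)\right) \left(-41757 + 40124\right) = \left(-8899 + \left(\left(-7895\right) \frac{1}{12640} + 23824 \cdot \frac{1}{19619}\right)\right) \left(-1633\right) = \left(-8899 + \left(- \frac{1579}{2528} + \frac{23824}{19619}\right)\right) \left(-1633\right) = \left(-8899 + \frac{29248671}{49596832}\right) \left(-1633\right) = \left(- \frac{441332959297}{49596832}\right) \left(-1633\right) = \frac{31334640110087}{2156384}$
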